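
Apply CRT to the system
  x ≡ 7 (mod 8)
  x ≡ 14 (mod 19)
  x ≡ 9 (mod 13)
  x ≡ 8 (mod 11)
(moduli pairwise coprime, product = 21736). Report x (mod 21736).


Product of moduli M = 8 · 19 · 13 · 11 = 21736.
Merge one congruence at a time:
  Start: x ≡ 7 (mod 8).
  Combine with x ≡ 14 (mod 19); new modulus lcm = 152.
    Write x = 7 + 8·t and substitute into x ≡ 14 (mod 19): 8·t ≡ 14 − 7 = 7 (mod 19).
    The inverse of 8 mod 19 is 12 (since 8·12 = 96 = 5·19 + 1), so t ≡ 12·7 = 84 ≡ 8 (mod 19).
    Then x = 7 + 8·8 = 71, valid modulo lcm(8, 19) = 152: x ≡ 71 (mod 152).
  Combine with x ≡ 9 (mod 13); new modulus lcm = 1976.
    Write x = 71 + 152·t and substitute into x ≡ 9 (mod 13): 152·t ≡ 9 − 71 = -62 (mod 13).
    Reduce coefficients mod 13: 9·t ≡ 3 (mod 13).
    The inverse of 9 mod 13 is 3 (since 9·3 = 27 = 2·13 + 1), so t ≡ 3·3 = 9 ≡ 9 (mod 13).
    Then x = 71 + 152·9 = 1439, valid modulo lcm(152, 13) = 1976: x ≡ 1439 (mod 1976).
  Combine with x ≡ 8 (mod 11); new modulus lcm = 21736.
    Write x = 1439 + 1976·t and substitute into x ≡ 8 (mod 11): 1976·t ≡ 8 − 1439 = -1431 (mod 11).
    Reduce coefficients mod 11: 7·t ≡ 10 (mod 11).
    The inverse of 7 mod 11 is 8 (since 7·8 = 56 = 5·11 + 1), so t ≡ 8·10 = 80 ≡ 3 (mod 11).
    Then x = 1439 + 1976·3 = 7367, valid modulo lcm(1976, 11) = 21736: x ≡ 7367 (mod 21736).
Verify against each original: 7367 mod 8 = 7, 7367 mod 19 = 14, 7367 mod 13 = 9, 7367 mod 11 = 8.

x ≡ 7367 (mod 21736).


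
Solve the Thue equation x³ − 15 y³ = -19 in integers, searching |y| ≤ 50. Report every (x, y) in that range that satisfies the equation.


The equation is x³ - 15y³ = -19. For fixed y, x³ = 15·y³ − 19, so a solution requires the RHS to be a perfect cube.
Strategy: iterate y from -50 to 50, compute RHS = 15·y³ − 19, and check whether it is a (positive or negative) perfect cube.
Check small values of y:
  y = 0: RHS = -19 is not a perfect cube.
  y = 1: RHS = -4 is not a perfect cube.
  y = -1: RHS = -34 is not a perfect cube.
  y = 2: RHS = 101 is not a perfect cube.
  y = -2: RHS = -139 is not a perfect cube.
  y = 3: RHS = 386 is not a perfect cube.
  y = -3: RHS = -424 is not a perfect cube.
Continuing the search up to |y| = 50 finds no solutions either.
No (x, y) in the scanned range satisfies the equation.

No integer solutions with |y| ≤ 50.


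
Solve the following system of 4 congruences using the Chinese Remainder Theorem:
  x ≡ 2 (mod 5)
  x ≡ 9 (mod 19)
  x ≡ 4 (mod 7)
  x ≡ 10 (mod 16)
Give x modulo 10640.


Product of moduli M = 5 · 19 · 7 · 16 = 10640.
Merge one congruence at a time:
  Start: x ≡ 2 (mod 5).
  Combine with x ≡ 9 (mod 19); new modulus lcm = 95.
    Write x = 2 + 5·t and substitute into x ≡ 9 (mod 19): 5·t ≡ 9 − 2 = 7 (mod 19).
    The inverse of 5 mod 19 is 4 (since 5·4 = 20 = 1·19 + 1), so t ≡ 4·7 = 28 ≡ 9 (mod 19).
    Then x = 2 + 5·9 = 47, valid modulo lcm(5, 19) = 95: x ≡ 47 (mod 95).
  Combine with x ≡ 4 (mod 7); new modulus lcm = 665.
    Write x = 47 + 95·t and substitute into x ≡ 4 (mod 7): 95·t ≡ 4 − 47 = -43 (mod 7).
    Reduce coefficients mod 7: 4·t ≡ 6 (mod 7).
    The inverse of 4 mod 7 is 2 (since 4·2 = 8 = 1·7 + 1), so t ≡ 2·6 = 12 ≡ 5 (mod 7).
    Then x = 47 + 95·5 = 522, valid modulo lcm(95, 7) = 665: x ≡ 522 (mod 665).
  Combine with x ≡ 10 (mod 16); new modulus lcm = 10640.
    Write x = 522 + 665·t and substitute into x ≡ 10 (mod 16): 665·t ≡ 10 − 522 = -512 (mod 16).
    Reduce coefficients mod 16: 9·t ≡ 0 (mod 16).
    The inverse of 9 mod 16 is 9 (since 9·9 = 81 = 5·16 + 1), so t ≡ 9·0 = 0 ≡ 0 (mod 16).
    Then x = 522 + 665·0 = 522, valid modulo lcm(665, 16) = 10640: x ≡ 522 (mod 10640).
Verify against each original: 522 mod 5 = 2, 522 mod 19 = 9, 522 mod 7 = 4, 522 mod 16 = 10.

x ≡ 522 (mod 10640).


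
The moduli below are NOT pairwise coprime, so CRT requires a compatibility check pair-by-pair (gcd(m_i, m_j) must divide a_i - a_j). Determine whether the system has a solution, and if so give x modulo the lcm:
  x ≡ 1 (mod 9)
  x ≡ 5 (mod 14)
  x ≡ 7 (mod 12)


Moduli 9, 14, 12 are not pairwise coprime, so CRT works modulo lcm(m_i) when all pairwise compatibility conditions hold.
Pairwise compatibility: gcd(m_i, m_j) must divide a_i - a_j for every pair.
Merge one congruence at a time:
  Start: x ≡ 1 (mod 9).
  Combine with x ≡ 5 (mod 14): gcd(9, 14) = 1; 5 - 1 = 4, which IS divisible by 1, so compatible.
    Write x = 1 + 9·t and substitute into x ≡ 5 (mod 14): 9·t ≡ 5 − 1 = 4 (mod 14).
    The inverse of 9 mod 14 is 11 (since 9·11 = 99 = 7·14 + 1), so t ≡ 11·4 = 44 ≡ 2 (mod 14).
    Then x = 1 + 9·2 = 19, valid modulo lcm(9, 14) = 126: x ≡ 19 (mod 126).
  Combine with x ≡ 7 (mod 12): gcd(126, 12) = 6; 7 - 19 = -12, which IS divisible by 6, so compatible.
    Write x = 19 + 126·t and substitute into x ≡ 7 (mod 12): 126·t ≡ 7 − 19 = -12 (mod 12).
    Divide the congruence (and modulus) by g = 6: 21·t ≡ -2 (mod 2).
    Reduce coefficients mod 2: 1·t ≡ 0 (mod 2).
    So t ≡ 0 (mod 2).
    Then x = 19 + 126·0 = 19, valid modulo lcm(126, 12) = 252: x ≡ 19 (mod 252).
Verify: 19 mod 9 = 1, 19 mod 14 = 5, 19 mod 12 = 7.

x ≡ 19 (mod 252).


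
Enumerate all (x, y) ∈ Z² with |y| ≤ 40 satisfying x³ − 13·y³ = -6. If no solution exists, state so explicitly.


The equation is x³ - 13y³ = -6. For fixed y, x³ = 13·y³ − 6, so a solution requires the RHS to be a perfect cube.
Strategy: iterate y from -40 to 40, compute RHS = 13·y³ − 6, and check whether it is a (positive or negative) perfect cube.
Check small values of y:
  y = 0: RHS = -6 is not a perfect cube.
  y = 1: RHS = 7 is not a perfect cube.
  y = -1: RHS = -19 is not a perfect cube.
  y = 2: RHS = 98 is not a perfect cube.
  y = -2: RHS = -110 is not a perfect cube.
  y = 3: RHS = 345 is not a perfect cube.
  y = -3: RHS = -357 is not a perfect cube.
Continuing the search up to |y| = 40 finds no solutions either.
No (x, y) in the scanned range satisfies the equation.

No integer solutions with |y| ≤ 40.


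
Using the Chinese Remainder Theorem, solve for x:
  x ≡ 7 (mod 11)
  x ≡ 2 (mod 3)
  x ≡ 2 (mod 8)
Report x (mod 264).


Moduli 11, 3, 8 are pairwise coprime; by CRT there is a unique solution modulo M = 11 · 3 · 8 = 264.
Solve pairwise, accumulating the modulus:
  Start with x ≡ 7 (mod 11).
  Combine with x ≡ 2 (mod 3): since gcd(11, 3) = 1, we get a unique residue mod 33.
    Write x = 7 + 11·t and substitute into x ≡ 2 (mod 3): 11·t ≡ 2 − 7 = -5 (mod 3).
    Reduce coefficients mod 3: 2·t ≡ 1 (mod 3).
    The inverse of 2 mod 3 is 2 (since 2·2 = 4 = 1·3 + 1), so t ≡ 2·1 = 2 ≡ 2 (mod 3).
    Then x = 7 + 11·2 = 29, valid modulo lcm(11, 3) = 33: x ≡ 29 (mod 33).
  Combine with x ≡ 2 (mod 8): since gcd(33, 8) = 1, we get a unique residue mod 264.
    Write x = 29 + 33·t and substitute into x ≡ 2 (mod 8): 33·t ≡ 2 − 29 = -27 (mod 8).
    Reduce coefficients mod 8: 1·t ≡ 5 (mod 8).
    So t ≡ 5 (mod 8).
    Then x = 29 + 33·5 = 194, valid modulo lcm(33, 8) = 264: x ≡ 194 (mod 264).
Verify: 194 mod 11 = 7 ✓, 194 mod 3 = 2 ✓, 194 mod 8 = 2 ✓.

x ≡ 194 (mod 264).


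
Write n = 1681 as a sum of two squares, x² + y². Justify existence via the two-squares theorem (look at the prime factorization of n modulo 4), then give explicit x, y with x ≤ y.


Step 1: Factor n = 1681 = 41^2.
Step 2: Check the mod-4 condition on each prime factor: 41 ≡ 1 (mod 4), exponent 2.
All primes ≡ 3 (mod 4) appear to even exponent (or don't appear), so by the two-squares theorem n IS expressible as a sum of two squares.
Step 3: Build a representation. Here n = 41 · 41 is a product of primes ≡ 1 (mod 4). Each prime p ≡ 1 (mod 4) is itself a sum of two squares; find a² by testing p − a² for a perfect square:
  41: 41 − 1² = 40, 41 − 2² = 37, 41 − 3² = 32, 41 − 4² = 25 = 5² ⇒ 41 = 4² + 5².
  Combine using the Brahmagupta–Fibonacci identity (a² + b²)(c² + d²) = (ac − bd)² + (ad + bc)² = (ac + bd)² + (ad − bc)²:
  41 · 41 = 1681: from (4² + 5²)(4² + 5²), take (4·4 − 5·5, 4·5 + 5·4) = (16 − 25, 20 + 20) = (-9, 40); dropping signs (only squares matter) gives (9, 40); check 9² + 40² = 81 + 1600 = 1681 ✓.
Step 4: Order so x ≤ y and verify: 9² + 40² = 81 + 1600 = 1681 = n. ✓

n = 1681 = 9² + 40² (one valid representation with x ≤ y).


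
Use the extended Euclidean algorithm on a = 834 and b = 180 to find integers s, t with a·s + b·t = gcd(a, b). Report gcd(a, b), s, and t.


Euclidean algorithm on (834, 180) — divide until remainder is 0:
  834 = 4 · 180 + 114
  180 = 1 · 114 + 66
  114 = 1 · 66 + 48
  66 = 1 · 48 + 18
  48 = 2 · 18 + 12
  18 = 1 · 12 + 6
  12 = 2 · 6 + 0
gcd(834, 180) = 6.
Track Bezout coefficients alongside the remainders: start with r₀ = 834 = a·1 + b·0 (s = 1, t = 0) and r₁ = 180 = a·0 + b·1 (s = 0, t = 1); each new remainder r_{k+1} = r_{k-1} − q_k·r_k inherits s_{k+1} = s_{k-1} − q_k·s_k, t_{k+1} = t_{k-1} − q_k·t_k, so r_k = a·s_k + b·t_k at every step:
  q = 4: r = 114, s = 1 − 4·0 = 1, t = 0 − 4·1 = -4  (check: 834·1 + 180·(-4) = 114)
  q = 1: r = 66, s = 0 − 1·1 = -1, t = 1 − 1·(-4) = 5  (check: 834·(-1) + 180·5 = 66)
  q = 1: r = 48, s = 1 − 1·(-1) = 2, t = -4 − 1·5 = -9  (check: 834·2 + 180·(-9) = 48)
  q = 1: r = 18, s = -1 − 1·2 = -3, t = 5 − 1·(-9) = 14  (check: 834·(-3) + 180·14 = 18)
  q = 2: r = 12, s = 2 − 2·(-3) = 8, t = -9 − 2·14 = -37  (check: 834·8 + 180·(-37) = 12)
  q = 1: r = 6, s = -3 − 1·8 = -11, t = 14 − 1·(-37) = 51  (check: 834·(-11) + 180·51 = 6)
The row with r = 6 (the gcd) gives the Bezout coefficients s = -11, t = 51.
Result: 834 · (-11) + 180 · (51) = 6.

gcd(834, 180) = 6; s = -11, t = 51 (check: 834·(-11) + 180·51 = 6).


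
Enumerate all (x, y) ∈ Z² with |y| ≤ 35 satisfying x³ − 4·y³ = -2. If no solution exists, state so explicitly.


The equation is x³ - 4y³ = -2. For fixed y, x³ = 4·y³ − 2, so a solution requires the RHS to be a perfect cube.
Strategy: iterate y from -35 to 35, compute RHS = 4·y³ − 2, and check whether it is a (positive or negative) perfect cube.
Check small values of y:
  y = 0: RHS = -2 is not a perfect cube.
  y = 1: RHS = 2 is not a perfect cube.
  y = -1: RHS = -6 is not a perfect cube.
  y = 2: RHS = 30 is not a perfect cube.
  y = -2: RHS = -34 is not a perfect cube.
  y = 3: RHS = 106 is not a perfect cube.
  y = -3: RHS = -110 is not a perfect cube.
Continuing the search up to |y| = 35 finds no solutions either.
No (x, y) in the scanned range satisfies the equation.

No integer solutions with |y| ≤ 35.


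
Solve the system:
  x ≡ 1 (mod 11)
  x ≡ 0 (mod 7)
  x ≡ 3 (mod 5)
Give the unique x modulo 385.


Moduli 11, 7, 5 are pairwise coprime; by CRT there is a unique solution modulo M = 11 · 7 · 5 = 385.
Solve pairwise, accumulating the modulus:
  Start with x ≡ 1 (mod 11).
  Combine with x ≡ 0 (mod 7): since gcd(11, 7) = 1, we get a unique residue mod 77.
    Write x = 1 + 11·t and substitute into x ≡ 0 (mod 7): 11·t ≡ 0 − 1 = -1 (mod 7).
    Reduce coefficients mod 7: 4·t ≡ 6 (mod 7).
    The inverse of 4 mod 7 is 2 (since 4·2 = 8 = 1·7 + 1), so t ≡ 2·6 = 12 ≡ 5 (mod 7).
    Then x = 1 + 11·5 = 56, valid modulo lcm(11, 7) = 77: x ≡ 56 (mod 77).
  Combine with x ≡ 3 (mod 5): since gcd(77, 5) = 1, we get a unique residue mod 385.
    Write x = 56 + 77·t and substitute into x ≡ 3 (mod 5): 77·t ≡ 3 − 56 = -53 (mod 5).
    Reduce coefficients mod 5: 2·t ≡ 2 (mod 5).
    The inverse of 2 mod 5 is 3 (since 2·3 = 6 = 1·5 + 1), so t ≡ 3·2 = 6 ≡ 1 (mod 5).
    Then x = 56 + 77·1 = 133, valid modulo lcm(77, 5) = 385: x ≡ 133 (mod 385).
Verify: 133 mod 11 = 1 ✓, 133 mod 7 = 0 ✓, 133 mod 5 = 3 ✓.

x ≡ 133 (mod 385).


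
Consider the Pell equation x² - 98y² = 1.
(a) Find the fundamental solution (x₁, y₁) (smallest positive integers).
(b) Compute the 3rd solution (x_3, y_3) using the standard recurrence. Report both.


Step 1: Find the fundamental solution (x₁, y₁) of x² - 98y² = 1.
  Expand √98 as a continued fraction. a₀ = ⌊√98⌋ = 9; iterate m_{k+1} = d_k·a_k − m_k, d_{k+1} = (98 − m_{k+1}²)/d_k, a_{k+1} = ⌊(a₀ + m_{k+1})/d_{k+1}⌋ (starting m₀ = 0, d₀ = 1), with convergents p_k = a_k·p_{k-1} + p_{k-2}, q_k = a_k·q_{k-1} + q_{k-2} (p₋₁ = 1, q₋₁ = 0):
  k = 0: a₀ = 9; p₀/q₀ = 9/1; p₀² − 98·q₀² = 81 − 98 = -17.
  k = 1: m = 9, d = 17, a = ⌊(9 + 9)/17⌋ = 1; p/q = (1·9 + 1)/(1·1 + 0) = 10/1; p² − 98·q² = 100 − 98 = 2.
  k = 2: m = 8, d = 2, a = ⌊(9 + 8)/2⌋ = 8; p/q = (8·10 + 9)/(8·1 + 1) = 89/9; p² − 98·q² = 7921 − 7938 = -17.
  k = 3: m = 8, d = 17, a = ⌊(9 + 8)/17⌋ = 1; p/q = (1·89 + 10)/(1·9 + 1) = 99/10; p² − 98·q² = 9801 − 9800 = 1.
  The first convergent with p² − 98·q² = 1 gives the fundamental solution (x₁, y₁) = (99, 10).
Step 2: Apply the recurrence (x_{n+1}, y_{n+1}) = (x₁x_n + 98y₁y_n, x₁y_n + y₁x_n) repeatedly.
  From (x_1, y_1) = (99, 10): x_2 = 99·99 + 98·10·10 = 19601; y_2 = 99·10 + 10·99 = 1980.
  From (x_2, y_2) = (19601, 1980): x_3 = 99·19601 + 98·10·1980 = 3880899; y_3 = 99·1980 + 10·19601 = 392030.
Step 3: Verify x_3² - 98·y_3² = 15061377048201 - 15061377048200 = 1 (should be 1). ✓

(x_1, y_1) = (99, 10); (x_3, y_3) = (3880899, 392030).


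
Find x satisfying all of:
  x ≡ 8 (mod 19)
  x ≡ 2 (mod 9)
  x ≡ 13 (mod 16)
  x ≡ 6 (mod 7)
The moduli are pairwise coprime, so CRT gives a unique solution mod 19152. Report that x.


Product of moduli M = 19 · 9 · 16 · 7 = 19152.
Merge one congruence at a time:
  Start: x ≡ 8 (mod 19).
  Combine with x ≡ 2 (mod 9); new modulus lcm = 171.
    Write x = 8 + 19·t and substitute into x ≡ 2 (mod 9): 19·t ≡ 2 − 8 = -6 (mod 9).
    Reduce coefficients mod 9: 1·t ≡ 3 (mod 9).
    So t ≡ 3 (mod 9).
    Then x = 8 + 19·3 = 65, valid modulo lcm(19, 9) = 171: x ≡ 65 (mod 171).
  Combine with x ≡ 13 (mod 16); new modulus lcm = 2736.
    Write x = 65 + 171·t and substitute into x ≡ 13 (mod 16): 171·t ≡ 13 − 65 = -52 (mod 16).
    Reduce coefficients mod 16: 11·t ≡ 12 (mod 16).
    The inverse of 11 mod 16 is 3 (since 11·3 = 33 = 2·16 + 1), so t ≡ 3·12 = 36 ≡ 4 (mod 16).
    Then x = 65 + 171·4 = 749, valid modulo lcm(171, 16) = 2736: x ≡ 749 (mod 2736).
  Combine with x ≡ 6 (mod 7); new modulus lcm = 19152.
    Write x = 749 + 2736·t and substitute into x ≡ 6 (mod 7): 2736·t ≡ 6 − 749 = -743 (mod 7).
    Reduce coefficients mod 7: 6·t ≡ 6 (mod 7).
    The inverse of 6 mod 7 is 6 (since 6·6 = 36 = 5·7 + 1), so t ≡ 6·6 = 36 ≡ 1 (mod 7).
    Then x = 749 + 2736·1 = 3485, valid modulo lcm(2736, 7) = 19152: x ≡ 3485 (mod 19152).
Verify against each original: 3485 mod 19 = 8, 3485 mod 9 = 2, 3485 mod 16 = 13, 3485 mod 7 = 6.

x ≡ 3485 (mod 19152).


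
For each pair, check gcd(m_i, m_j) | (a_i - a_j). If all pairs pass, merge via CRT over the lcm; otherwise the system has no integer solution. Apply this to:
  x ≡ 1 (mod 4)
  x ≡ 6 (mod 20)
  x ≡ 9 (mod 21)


Moduli 4, 20, 21 are not pairwise coprime, so CRT works modulo lcm(m_i) when all pairwise compatibility conditions hold.
Pairwise compatibility: gcd(m_i, m_j) must divide a_i - a_j for every pair.
Merge one congruence at a time:
  Start: x ≡ 1 (mod 4).
  Combine with x ≡ 6 (mod 20): gcd(4, 20) = 4, and 6 - 1 = 5 is NOT divisible by 4.
    ⇒ system is inconsistent (no integer solution).

No solution (the system is inconsistent).


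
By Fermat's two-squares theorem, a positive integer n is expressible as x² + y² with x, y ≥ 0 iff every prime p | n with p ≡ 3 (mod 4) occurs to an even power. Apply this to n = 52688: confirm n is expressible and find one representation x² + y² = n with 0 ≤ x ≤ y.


Step 1: Factor n = 52688 = 2^4 · 37 · 89.
Step 2: Check the mod-4 condition on each prime factor: 2 = 2 (special); 37 ≡ 1 (mod 4), exponent 1; 89 ≡ 1 (mod 4), exponent 1.
All primes ≡ 3 (mod 4) appear to even exponent (or don't appear), so by the two-squares theorem n IS expressible as a sum of two squares.
Step 3: Build a representation. Group n = k² · m with k = 4 and m = 37 · 89 = 3293 (a product of primes ≡ 1 (mod 4)); a representation of m scales to one of n via (k·x)² + (k·y)² = k²(x² + y²). Each prime p ≡ 1 (mod 4) is itself a sum of two squares; find a² by testing p − a² for a perfect square:
  37: 37 − 1² = 36 = 6² ⇒ 37 = 1² + 6².
  89: 89 − 1² = 88, 89 − 2² = 85, 89 − 3² = 80, 89 − 4² = 73, 89 − 5² = 64 = 8² ⇒ 89 = 5² + 8².
  Combine using the Brahmagupta–Fibonacci identity (a² + b²)(c² + d²) = (ac − bd)² + (ad + bc)² = (ac + bd)² + (ad − bc)²:
  37 · 89 = 3293: from (1² + 6²)(5² + 8²), take (1·5 − 6·8, 1·8 + 6·5) = (5 − 48, 8 + 30) = (-43, 38); dropping signs (only squares matter) gives (43, 38); check 43² + 38² = 1849 + 1444 = 3293 ✓.
  Scale by k = 4: (4·43, 4·38) = (172, 152).
Step 4: Order so x ≤ y and verify: 152² + 172² = 23104 + 29584 = 52688 = n. ✓

n = 52688 = 152² + 172² (one valid representation with x ≤ y).


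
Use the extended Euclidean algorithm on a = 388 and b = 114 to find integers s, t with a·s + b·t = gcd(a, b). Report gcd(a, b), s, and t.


Euclidean algorithm on (388, 114) — divide until remainder is 0:
  388 = 3 · 114 + 46
  114 = 2 · 46 + 22
  46 = 2 · 22 + 2
  22 = 11 · 2 + 0
gcd(388, 114) = 2.
Track Bezout coefficients alongside the remainders: start with r₀ = 388 = a·1 + b·0 (s = 1, t = 0) and r₁ = 114 = a·0 + b·1 (s = 0, t = 1); each new remainder r_{k+1} = r_{k-1} − q_k·r_k inherits s_{k+1} = s_{k-1} − q_k·s_k, t_{k+1} = t_{k-1} − q_k·t_k, so r_k = a·s_k + b·t_k at every step:
  q = 3: r = 46, s = 1 − 3·0 = 1, t = 0 − 3·1 = -3  (check: 388·1 + 114·(-3) = 46)
  q = 2: r = 22, s = 0 − 2·1 = -2, t = 1 − 2·(-3) = 7  (check: 388·(-2) + 114·7 = 22)
  q = 2: r = 2, s = 1 − 2·(-2) = 5, t = -3 − 2·7 = -17  (check: 388·5 + 114·(-17) = 2)
The row with r = 2 (the gcd) gives the Bezout coefficients s = 5, t = -17.
Result: 388 · (5) + 114 · (-17) = 2.

gcd(388, 114) = 2; s = 5, t = -17 (check: 388·5 + 114·(-17) = 2).


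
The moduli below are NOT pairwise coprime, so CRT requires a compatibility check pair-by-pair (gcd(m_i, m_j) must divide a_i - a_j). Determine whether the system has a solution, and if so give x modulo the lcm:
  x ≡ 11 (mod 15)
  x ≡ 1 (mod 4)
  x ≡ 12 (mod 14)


Moduli 15, 4, 14 are not pairwise coprime, so CRT works modulo lcm(m_i) when all pairwise compatibility conditions hold.
Pairwise compatibility: gcd(m_i, m_j) must divide a_i - a_j for every pair.
Merge one congruence at a time:
  Start: x ≡ 11 (mod 15).
  Combine with x ≡ 1 (mod 4): gcd(15, 4) = 1; 1 - 11 = -10, which IS divisible by 1, so compatible.
    Write x = 11 + 15·t and substitute into x ≡ 1 (mod 4): 15·t ≡ 1 − 11 = -10 (mod 4).
    Reduce coefficients mod 4: 3·t ≡ 2 (mod 4).
    The inverse of 3 mod 4 is 3 (since 3·3 = 9 = 2·4 + 1), so t ≡ 3·2 = 6 ≡ 2 (mod 4).
    Then x = 11 + 15·2 = 41, valid modulo lcm(15, 4) = 60: x ≡ 41 (mod 60).
  Combine with x ≡ 12 (mod 14): gcd(60, 14) = 2, and 12 - 41 = -29 is NOT divisible by 2.
    ⇒ system is inconsistent (no integer solution).

No solution (the system is inconsistent).


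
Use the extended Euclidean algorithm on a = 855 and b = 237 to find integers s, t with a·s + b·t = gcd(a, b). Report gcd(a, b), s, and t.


Euclidean algorithm on (855, 237) — divide until remainder is 0:
  855 = 3 · 237 + 144
  237 = 1 · 144 + 93
  144 = 1 · 93 + 51
  93 = 1 · 51 + 42
  51 = 1 · 42 + 9
  42 = 4 · 9 + 6
  9 = 1 · 6 + 3
  6 = 2 · 3 + 0
gcd(855, 237) = 3.
Track Bezout coefficients alongside the remainders: start with r₀ = 855 = a·1 + b·0 (s = 1, t = 0) and r₁ = 237 = a·0 + b·1 (s = 0, t = 1); each new remainder r_{k+1} = r_{k-1} − q_k·r_k inherits s_{k+1} = s_{k-1} − q_k·s_k, t_{k+1} = t_{k-1} − q_k·t_k, so r_k = a·s_k + b·t_k at every step:
  q = 3: r = 144, s = 1 − 3·0 = 1, t = 0 − 3·1 = -3  (check: 855·1 + 237·(-3) = 144)
  q = 1: r = 93, s = 0 − 1·1 = -1, t = 1 − 1·(-3) = 4  (check: 855·(-1) + 237·4 = 93)
  q = 1: r = 51, s = 1 − 1·(-1) = 2, t = -3 − 1·4 = -7  (check: 855·2 + 237·(-7) = 51)
  q = 1: r = 42, s = -1 − 1·2 = -3, t = 4 − 1·(-7) = 11  (check: 855·(-3) + 237·11 = 42)
  q = 1: r = 9, s = 2 − 1·(-3) = 5, t = -7 − 1·11 = -18  (check: 855·5 + 237·(-18) = 9)
  q = 4: r = 6, s = -3 − 4·5 = -23, t = 11 − 4·(-18) = 83  (check: 855·(-23) + 237·83 = 6)
  q = 1: r = 3, s = 5 − 1·(-23) = 28, t = -18 − 1·83 = -101  (check: 855·28 + 237·(-101) = 3)
The row with r = 3 (the gcd) gives the Bezout coefficients s = 28, t = -101.
Result: 855 · (28) + 237 · (-101) = 3.

gcd(855, 237) = 3; s = 28, t = -101 (check: 855·28 + 237·(-101) = 3).


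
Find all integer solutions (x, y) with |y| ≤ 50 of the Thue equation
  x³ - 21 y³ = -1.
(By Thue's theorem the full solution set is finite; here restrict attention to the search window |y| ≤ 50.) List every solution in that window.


The equation is x³ - 21y³ = -1. For fixed y, x³ = 21·y³ − 1, so a solution requires the RHS to be a perfect cube.
Strategy: iterate y from -50 to 50, compute RHS = 21·y³ − 1, and check whether it is a (positive or negative) perfect cube.
Check small values of y:
  y = 0: RHS = -1 = (-1)³ ⇒ x = -1 works.
  y = 1: RHS = 20 is not a perfect cube.
  y = -1: RHS = -22 is not a perfect cube.
  y = 2: RHS = 167 is not a perfect cube.
  y = -2: RHS = -169 is not a perfect cube.
  y = 3: RHS = 566 is not a perfect cube.
  y = -3: RHS = -568 is not a perfect cube.
Continuing the search up to |y| = 50 finds no further solutions beyond those listed.
Collected solutions: (-1, 0).

Solutions (with |y| ≤ 50): (-1, 0).


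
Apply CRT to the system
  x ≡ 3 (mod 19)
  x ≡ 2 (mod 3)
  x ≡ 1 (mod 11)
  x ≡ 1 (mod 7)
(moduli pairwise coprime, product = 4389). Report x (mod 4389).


Product of moduli M = 19 · 3 · 11 · 7 = 4389.
Merge one congruence at a time:
  Start: x ≡ 3 (mod 19).
  Combine with x ≡ 2 (mod 3); new modulus lcm = 57.
    Write x = 3 + 19·t and substitute into x ≡ 2 (mod 3): 19·t ≡ 2 − 3 = -1 (mod 3).
    Reduce coefficients mod 3: 1·t ≡ 2 (mod 3).
    So t ≡ 2 (mod 3).
    Then x = 3 + 19·2 = 41, valid modulo lcm(19, 3) = 57: x ≡ 41 (mod 57).
  Combine with x ≡ 1 (mod 11); new modulus lcm = 627.
    Write x = 41 + 57·t and substitute into x ≡ 1 (mod 11): 57·t ≡ 1 − 41 = -40 (mod 11).
    Reduce coefficients mod 11: 2·t ≡ 4 (mod 11).
    The inverse of 2 mod 11 is 6 (since 2·6 = 12 = 1·11 + 1), so t ≡ 6·4 = 24 ≡ 2 (mod 11).
    Then x = 41 + 57·2 = 155, valid modulo lcm(57, 11) = 627: x ≡ 155 (mod 627).
  Combine with x ≡ 1 (mod 7); new modulus lcm = 4389.
    Write x = 155 + 627·t and substitute into x ≡ 1 (mod 7): 627·t ≡ 1 − 155 = -154 (mod 7).
    Reduce coefficients mod 7: 4·t ≡ 0 (mod 7).
    The inverse of 4 mod 7 is 2 (since 4·2 = 8 = 1·7 + 1), so t ≡ 2·0 = 0 ≡ 0 (mod 7).
    Then x = 155 + 627·0 = 155, valid modulo lcm(627, 7) = 4389: x ≡ 155 (mod 4389).
Verify against each original: 155 mod 19 = 3, 155 mod 3 = 2, 155 mod 11 = 1, 155 mod 7 = 1.

x ≡ 155 (mod 4389).


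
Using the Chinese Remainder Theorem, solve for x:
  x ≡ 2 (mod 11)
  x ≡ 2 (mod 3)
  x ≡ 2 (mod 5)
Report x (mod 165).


Moduli 11, 3, 5 are pairwise coprime; by CRT there is a unique solution modulo M = 11 · 3 · 5 = 165.
Solve pairwise, accumulating the modulus:
  Start with x ≡ 2 (mod 11).
  Combine with x ≡ 2 (mod 3): since gcd(11, 3) = 1, we get a unique residue mod 33.
    Write x = 2 + 11·t and substitute into x ≡ 2 (mod 3): 11·t ≡ 2 − 2 = 0 (mod 3).
    Reduce coefficients mod 3: 2·t ≡ 0 (mod 3).
    The inverse of 2 mod 3 is 2 (since 2·2 = 4 = 1·3 + 1), so t ≡ 2·0 = 0 ≡ 0 (mod 3).
    Then x = 2 + 11·0 = 2, valid modulo lcm(11, 3) = 33: x ≡ 2 (mod 33).
  Combine with x ≡ 2 (mod 5): since gcd(33, 5) = 1, we get a unique residue mod 165.
    Write x = 2 + 33·t and substitute into x ≡ 2 (mod 5): 33·t ≡ 2 − 2 = 0 (mod 5).
    Reduce coefficients mod 5: 3·t ≡ 0 (mod 5).
    The inverse of 3 mod 5 is 2 (since 3·2 = 6 = 1·5 + 1), so t ≡ 2·0 = 0 ≡ 0 (mod 5).
    Then x = 2 + 33·0 = 2, valid modulo lcm(33, 5) = 165: x ≡ 2 (mod 165).
Verify: 2 mod 11 = 2 ✓, 2 mod 3 = 2 ✓, 2 mod 5 = 2 ✓.

x ≡ 2 (mod 165).


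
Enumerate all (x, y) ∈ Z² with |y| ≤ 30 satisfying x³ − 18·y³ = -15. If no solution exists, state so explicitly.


The equation is x³ - 18y³ = -15. For fixed y, x³ = 18·y³ − 15, so a solution requires the RHS to be a perfect cube.
Strategy: iterate y from -30 to 30, compute RHS = 18·y³ − 15, and check whether it is a (positive or negative) perfect cube.
Check small values of y:
  y = 0: RHS = -15 is not a perfect cube.
  y = 1: RHS = 3 is not a perfect cube.
  y = -1: RHS = -33 is not a perfect cube.
  y = 2: RHS = 129 is not a perfect cube.
  y = -2: RHS = -159 is not a perfect cube.
  y = 3: RHS = 471 is not a perfect cube.
  y = -3: RHS = -501 is not a perfect cube.
Continuing the search up to |y| = 30 finds no solutions either.
No (x, y) in the scanned range satisfies the equation.

No integer solutions with |y| ≤ 30.


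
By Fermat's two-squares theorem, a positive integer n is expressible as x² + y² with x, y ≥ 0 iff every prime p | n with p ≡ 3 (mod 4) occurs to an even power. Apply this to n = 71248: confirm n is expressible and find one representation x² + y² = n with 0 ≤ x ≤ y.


Step 1: Factor n = 71248 = 2^4 · 61 · 73.
Step 2: Check the mod-4 condition on each prime factor: 2 = 2 (special); 61 ≡ 1 (mod 4), exponent 1; 73 ≡ 1 (mod 4), exponent 1.
All primes ≡ 3 (mod 4) appear to even exponent (or don't appear), so by the two-squares theorem n IS expressible as a sum of two squares.
Step 3: Build a representation. Group n = k² · m with k = 4 and m = 61 · 73 = 4453 (a product of primes ≡ 1 (mod 4)); a representation of m scales to one of n via (k·x)² + (k·y)² = k²(x² + y²). Each prime p ≡ 1 (mod 4) is itself a sum of two squares; find a² by testing p − a² for a perfect square:
  61: 61 − 1² = 60, 61 − 2² = 57, 61 − 3² = 52, 61 − 4² = 45, 61 − 5² = 36 = 6² ⇒ 61 = 5² + 6².
  73: 73 − 1² = 72, 73 − 2² = 69, 73 − 3² = 64 = 8² ⇒ 73 = 3² + 8².
  Combine using the Brahmagupta–Fibonacci identity (a² + b²)(c² + d²) = (ac − bd)² + (ad + bc)² = (ac + bd)² + (ad − bc)²:
  61 · 73 = 4453: from (5² + 6²)(3² + 8²), take (5·3 − 6·8, 5·8 + 6·3) = (15 − 48, 40 + 18) = (-33, 58); dropping signs (only squares matter) gives (33, 58); check 33² + 58² = 1089 + 3364 = 4453 ✓.
  Scale by k = 4: (4·33, 4·58) = (132, 232).
Step 4: Order so x ≤ y and verify: 132² + 232² = 17424 + 53824 = 71248 = n. ✓

n = 71248 = 132² + 232² (one valid representation with x ≤ y).


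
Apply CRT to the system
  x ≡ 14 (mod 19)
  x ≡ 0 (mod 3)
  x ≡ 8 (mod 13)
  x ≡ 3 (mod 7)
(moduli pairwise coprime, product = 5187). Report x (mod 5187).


Product of moduli M = 19 · 3 · 13 · 7 = 5187.
Merge one congruence at a time:
  Start: x ≡ 14 (mod 19).
  Combine with x ≡ 0 (mod 3); new modulus lcm = 57.
    Write x = 14 + 19·t and substitute into x ≡ 0 (mod 3): 19·t ≡ 0 − 14 = -14 (mod 3).
    Reduce coefficients mod 3: 1·t ≡ 1 (mod 3).
    So t ≡ 1 (mod 3).
    Then x = 14 + 19·1 = 33, valid modulo lcm(19, 3) = 57: x ≡ 33 (mod 57).
  Combine with x ≡ 8 (mod 13); new modulus lcm = 741.
    Write x = 33 + 57·t and substitute into x ≡ 8 (mod 13): 57·t ≡ 8 − 33 = -25 (mod 13).
    Reduce coefficients mod 13: 5·t ≡ 1 (mod 13).
    The inverse of 5 mod 13 is 8 (since 5·8 = 40 = 3·13 + 1), so t ≡ 8·1 = 8 ≡ 8 (mod 13).
    Then x = 33 + 57·8 = 489, valid modulo lcm(57, 13) = 741: x ≡ 489 (mod 741).
  Combine with x ≡ 3 (mod 7); new modulus lcm = 5187.
    Write x = 489 + 741·t and substitute into x ≡ 3 (mod 7): 741·t ≡ 3 − 489 = -486 (mod 7).
    Reduce coefficients mod 7: 6·t ≡ 4 (mod 7).
    The inverse of 6 mod 7 is 6 (since 6·6 = 36 = 5·7 + 1), so t ≡ 6·4 = 24 ≡ 3 (mod 7).
    Then x = 489 + 741·3 = 2712, valid modulo lcm(741, 7) = 5187: x ≡ 2712 (mod 5187).
Verify against each original: 2712 mod 19 = 14, 2712 mod 3 = 0, 2712 mod 13 = 8, 2712 mod 7 = 3.

x ≡ 2712 (mod 5187).


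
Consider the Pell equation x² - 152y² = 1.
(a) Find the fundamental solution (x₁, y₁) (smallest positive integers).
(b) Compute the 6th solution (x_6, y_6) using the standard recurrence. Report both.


Step 1: Find the fundamental solution (x₁, y₁) of x² - 152y² = 1.
  Expand √152 as a continued fraction. a₀ = ⌊√152⌋ = 12; iterate m_{k+1} = d_k·a_k − m_k, d_{k+1} = (152 − m_{k+1}²)/d_k, a_{k+1} = ⌊(a₀ + m_{k+1})/d_{k+1}⌋ (starting m₀ = 0, d₀ = 1), with convergents p_k = a_k·p_{k-1} + p_{k-2}, q_k = a_k·q_{k-1} + q_{k-2} (p₋₁ = 1, q₋₁ = 0):
  k = 0: a₀ = 12; p₀/q₀ = 12/1; p₀² − 152·q₀² = 144 − 152 = -8.
  k = 1: m = 12, d = 8, a = ⌊(12 + 12)/8⌋ = 3; p/q = (3·12 + 1)/(3·1 + 0) = 37/3; p² − 152·q² = 1369 − 1368 = 1.
  The first convergent with p² − 152·q² = 1 gives the fundamental solution (x₁, y₁) = (37, 3).
Step 2: Apply the recurrence (x_{n+1}, y_{n+1}) = (x₁x_n + 152y₁y_n, x₁y_n + y₁x_n) repeatedly.
  From (x_1, y_1) = (37, 3): x_2 = 37·37 + 152·3·3 = 2737; y_2 = 37·3 + 3·37 = 222.
  From (x_2, y_2) = (2737, 222): x_3 = 37·2737 + 152·3·222 = 202501; y_3 = 37·222 + 3·2737 = 16425.
  From (x_3, y_3) = (202501, 16425): x_4 = 37·202501 + 152·3·16425 = 14982337; y_4 = 37·16425 + 3·202501 = 1215228.
  From (x_4, y_4) = (14982337, 1215228): x_5 = 37·14982337 + 152·3·1215228 = 1108490437; y_5 = 37·1215228 + 3·14982337 = 89910447.
  From (x_5, y_5) = (1108490437, 89910447): x_6 = 37·1108490437 + 152·3·89910447 = 82013310001; y_6 = 37·89910447 + 3·1108490437 = 6652157850.
Step 3: Verify x_6² - 152·y_6² = 6726183017320126620001 - 6726183017320126620000 = 1 (should be 1). ✓

(x_1, y_1) = (37, 3); (x_6, y_6) = (82013310001, 6652157850).


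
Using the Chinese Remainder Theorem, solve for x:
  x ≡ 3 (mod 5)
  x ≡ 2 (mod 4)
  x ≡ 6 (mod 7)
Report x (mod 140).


Moduli 5, 4, 7 are pairwise coprime; by CRT there is a unique solution modulo M = 5 · 4 · 7 = 140.
Solve pairwise, accumulating the modulus:
  Start with x ≡ 3 (mod 5).
  Combine with x ≡ 2 (mod 4): since gcd(5, 4) = 1, we get a unique residue mod 20.
    Write x = 3 + 5·t and substitute into x ≡ 2 (mod 4): 5·t ≡ 2 − 3 = -1 (mod 4).
    Reduce coefficients mod 4: 1·t ≡ 3 (mod 4).
    So t ≡ 3 (mod 4).
    Then x = 3 + 5·3 = 18, valid modulo lcm(5, 4) = 20: x ≡ 18 (mod 20).
  Combine with x ≡ 6 (mod 7): since gcd(20, 7) = 1, we get a unique residue mod 140.
    Write x = 18 + 20·t and substitute into x ≡ 6 (mod 7): 20·t ≡ 6 − 18 = -12 (mod 7).
    Reduce coefficients mod 7: 6·t ≡ 2 (mod 7).
    The inverse of 6 mod 7 is 6 (since 6·6 = 36 = 5·7 + 1), so t ≡ 6·2 = 12 ≡ 5 (mod 7).
    Then x = 18 + 20·5 = 118, valid modulo lcm(20, 7) = 140: x ≡ 118 (mod 140).
Verify: 118 mod 5 = 3 ✓, 118 mod 4 = 2 ✓, 118 mod 7 = 6 ✓.

x ≡ 118 (mod 140).


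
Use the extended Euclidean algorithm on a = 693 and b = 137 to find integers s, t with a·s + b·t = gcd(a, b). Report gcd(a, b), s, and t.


Euclidean algorithm on (693, 137) — divide until remainder is 0:
  693 = 5 · 137 + 8
  137 = 17 · 8 + 1
  8 = 8 · 1 + 0
gcd(693, 137) = 1.
Track Bezout coefficients alongside the remainders: start with r₀ = 693 = a·1 + b·0 (s = 1, t = 0) and r₁ = 137 = a·0 + b·1 (s = 0, t = 1); each new remainder r_{k+1} = r_{k-1} − q_k·r_k inherits s_{k+1} = s_{k-1} − q_k·s_k, t_{k+1} = t_{k-1} − q_k·t_k, so r_k = a·s_k + b·t_k at every step:
  q = 5: r = 8, s = 1 − 5·0 = 1, t = 0 − 5·1 = -5  (check: 693·1 + 137·(-5) = 8)
  q = 17: r = 1, s = 0 − 17·1 = -17, t = 1 − 17·(-5) = 86  (check: 693·(-17) + 137·86 = 1)
The row with r = 1 (the gcd) gives the Bezout coefficients s = -17, t = 86.
Result: 693 · (-17) + 137 · (86) = 1.

gcd(693, 137) = 1; s = -17, t = 86 (check: 693·(-17) + 137·86 = 1).


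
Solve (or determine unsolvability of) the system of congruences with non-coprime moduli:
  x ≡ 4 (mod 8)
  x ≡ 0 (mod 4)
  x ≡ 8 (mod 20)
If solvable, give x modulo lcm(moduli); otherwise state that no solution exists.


Moduli 8, 4, 20 are not pairwise coprime, so CRT works modulo lcm(m_i) when all pairwise compatibility conditions hold.
Pairwise compatibility: gcd(m_i, m_j) must divide a_i - a_j for every pair.
Merge one congruence at a time:
  Start: x ≡ 4 (mod 8).
  Combine with x ≡ 0 (mod 4): gcd(8, 4) = 4; 0 - 4 = -4, which IS divisible by 4, so compatible.
    Write x = 4 + 8·t and substitute into x ≡ 0 (mod 4): 8·t ≡ 0 − 4 = -4 (mod 4).
    Divide the congruence (and modulus) by g = 4: 2·t ≡ -1 (mod 1).
    Modulo 1 every t works; take t = 0.
    Then x = 4 + 8·0 = 4, valid modulo lcm(8, 4) = 8: x ≡ 4 (mod 8).
  Combine with x ≡ 8 (mod 20): gcd(8, 20) = 4; 8 - 4 = 4, which IS divisible by 4, so compatible.
    Write x = 4 + 8·t and substitute into x ≡ 8 (mod 20): 8·t ≡ 8 − 4 = 4 (mod 20).
    Divide the congruence (and modulus) by g = 4: 2·t ≡ 1 (mod 5).
    The inverse of 2 mod 5 is 3 (since 2·3 = 6 = 1·5 + 1), so t ≡ 3·1 = 3 ≡ 3 (mod 5).
    Then x = 4 + 8·3 = 28, valid modulo lcm(8, 20) = 40: x ≡ 28 (mod 40).
Verify: 28 mod 8 = 4, 28 mod 4 = 0, 28 mod 20 = 8.

x ≡ 28 (mod 40).


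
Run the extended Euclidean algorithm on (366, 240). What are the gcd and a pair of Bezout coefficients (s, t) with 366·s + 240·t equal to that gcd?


Euclidean algorithm on (366, 240) — divide until remainder is 0:
  366 = 1 · 240 + 126
  240 = 1 · 126 + 114
  126 = 1 · 114 + 12
  114 = 9 · 12 + 6
  12 = 2 · 6 + 0
gcd(366, 240) = 6.
Track Bezout coefficients alongside the remainders: start with r₀ = 366 = a·1 + b·0 (s = 1, t = 0) and r₁ = 240 = a·0 + b·1 (s = 0, t = 1); each new remainder r_{k+1} = r_{k-1} − q_k·r_k inherits s_{k+1} = s_{k-1} − q_k·s_k, t_{k+1} = t_{k-1} − q_k·t_k, so r_k = a·s_k + b·t_k at every step:
  q = 1: r = 126, s = 1 − 1·0 = 1, t = 0 − 1·1 = -1  (check: 366·1 + 240·(-1) = 126)
  q = 1: r = 114, s = 0 − 1·1 = -1, t = 1 − 1·(-1) = 2  (check: 366·(-1) + 240·2 = 114)
  q = 1: r = 12, s = 1 − 1·(-1) = 2, t = -1 − 1·2 = -3  (check: 366·2 + 240·(-3) = 12)
  q = 9: r = 6, s = -1 − 9·2 = -19, t = 2 − 9·(-3) = 29  (check: 366·(-19) + 240·29 = 6)
The row with r = 6 (the gcd) gives the Bezout coefficients s = -19, t = 29.
Result: 366 · (-19) + 240 · (29) = 6.

gcd(366, 240) = 6; s = -19, t = 29 (check: 366·(-19) + 240·29 = 6).


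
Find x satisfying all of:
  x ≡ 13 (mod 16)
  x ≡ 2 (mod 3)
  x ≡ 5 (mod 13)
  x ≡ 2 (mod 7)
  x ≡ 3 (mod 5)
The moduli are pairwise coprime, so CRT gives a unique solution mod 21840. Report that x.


Product of moduli M = 16 · 3 · 13 · 7 · 5 = 21840.
Merge one congruence at a time:
  Start: x ≡ 13 (mod 16).
  Combine with x ≡ 2 (mod 3); new modulus lcm = 48.
    Write x = 13 + 16·t and substitute into x ≡ 2 (mod 3): 16·t ≡ 2 − 13 = -11 (mod 3).
    Reduce coefficients mod 3: 1·t ≡ 1 (mod 3).
    So t ≡ 1 (mod 3).
    Then x = 13 + 16·1 = 29, valid modulo lcm(16, 3) = 48: x ≡ 29 (mod 48).
  Combine with x ≡ 5 (mod 13); new modulus lcm = 624.
    Write x = 29 + 48·t and substitute into x ≡ 5 (mod 13): 48·t ≡ 5 − 29 = -24 (mod 13).
    Reduce coefficients mod 13: 9·t ≡ 2 (mod 13).
    The inverse of 9 mod 13 is 3 (since 9·3 = 27 = 2·13 + 1), so t ≡ 3·2 = 6 ≡ 6 (mod 13).
    Then x = 29 + 48·6 = 317, valid modulo lcm(48, 13) = 624: x ≡ 317 (mod 624).
  Combine with x ≡ 2 (mod 7); new modulus lcm = 4368.
    Write x = 317 + 624·t and substitute into x ≡ 2 (mod 7): 624·t ≡ 2 − 317 = -315 (mod 7).
    Reduce coefficients mod 7: 1·t ≡ 0 (mod 7).
    So t ≡ 0 (mod 7).
    Then x = 317 + 624·0 = 317, valid modulo lcm(624, 7) = 4368: x ≡ 317 (mod 4368).
  Combine with x ≡ 3 (mod 5); new modulus lcm = 21840.
    Write x = 317 + 4368·t and substitute into x ≡ 3 (mod 5): 4368·t ≡ 3 − 317 = -314 (mod 5).
    Reduce coefficients mod 5: 3·t ≡ 1 (mod 5).
    The inverse of 3 mod 5 is 2 (since 3·2 = 6 = 1·5 + 1), so t ≡ 2·1 = 2 ≡ 2 (mod 5).
    Then x = 317 + 4368·2 = 9053, valid modulo lcm(4368, 5) = 21840: x ≡ 9053 (mod 21840).
Verify against each original: 9053 mod 16 = 13, 9053 mod 3 = 2, 9053 mod 13 = 5, 9053 mod 7 = 2, 9053 mod 5 = 3.

x ≡ 9053 (mod 21840).


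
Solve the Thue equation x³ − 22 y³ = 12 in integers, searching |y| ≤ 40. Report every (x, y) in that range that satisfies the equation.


The equation is x³ - 22y³ = 12. For fixed y, x³ = 22·y³ + 12, so a solution requires the RHS to be a perfect cube.
Strategy: iterate y from -40 to 40, compute RHS = 22·y³ + 12, and check whether it is a (positive or negative) perfect cube.
Check small values of y:
  y = 0: RHS = 12 is not a perfect cube.
  y = 1: RHS = 34 is not a perfect cube.
  y = -1: RHS = -10 is not a perfect cube.
  y = 2: RHS = 188 is not a perfect cube.
  y = -2: RHS = -164 is not a perfect cube.
  y = 3: RHS = 606 is not a perfect cube.
  y = -3: RHS = -582 is not a perfect cube.
Continuing the search up to |y| = 40 finds no solutions either.
No (x, y) in the scanned range satisfies the equation.

No integer solutions with |y| ≤ 40.


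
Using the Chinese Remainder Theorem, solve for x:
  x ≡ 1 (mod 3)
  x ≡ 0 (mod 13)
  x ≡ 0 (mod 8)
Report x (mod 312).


Moduli 3, 13, 8 are pairwise coprime; by CRT there is a unique solution modulo M = 3 · 13 · 8 = 312.
Solve pairwise, accumulating the modulus:
  Start with x ≡ 1 (mod 3).
  Combine with x ≡ 0 (mod 13): since gcd(3, 13) = 1, we get a unique residue mod 39.
    Write x = 1 + 3·t and substitute into x ≡ 0 (mod 13): 3·t ≡ 0 − 1 = -1 (mod 13).
    Reduce coefficients mod 13: 3·t ≡ 12 (mod 13).
    The inverse of 3 mod 13 is 9 (since 3·9 = 27 = 2·13 + 1), so t ≡ 9·12 = 108 ≡ 4 (mod 13).
    Then x = 1 + 3·4 = 13, valid modulo lcm(3, 13) = 39: x ≡ 13 (mod 39).
  Combine with x ≡ 0 (mod 8): since gcd(39, 8) = 1, we get a unique residue mod 312.
    Write x = 13 + 39·t and substitute into x ≡ 0 (mod 8): 39·t ≡ 0 − 13 = -13 (mod 8).
    Reduce coefficients mod 8: 7·t ≡ 3 (mod 8).
    The inverse of 7 mod 8 is 7 (since 7·7 = 49 = 6·8 + 1), so t ≡ 7·3 = 21 ≡ 5 (mod 8).
    Then x = 13 + 39·5 = 208, valid modulo lcm(39, 8) = 312: x ≡ 208 (mod 312).
Verify: 208 mod 3 = 1 ✓, 208 mod 13 = 0 ✓, 208 mod 8 = 0 ✓.

x ≡ 208 (mod 312).


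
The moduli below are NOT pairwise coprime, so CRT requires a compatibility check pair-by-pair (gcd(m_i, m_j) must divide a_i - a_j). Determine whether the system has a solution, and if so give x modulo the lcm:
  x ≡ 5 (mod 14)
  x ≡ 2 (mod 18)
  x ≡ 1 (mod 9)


Moduli 14, 18, 9 are not pairwise coprime, so CRT works modulo lcm(m_i) when all pairwise compatibility conditions hold.
Pairwise compatibility: gcd(m_i, m_j) must divide a_i - a_j for every pair.
Merge one congruence at a time:
  Start: x ≡ 5 (mod 14).
  Combine with x ≡ 2 (mod 18): gcd(14, 18) = 2, and 2 - 5 = -3 is NOT divisible by 2.
    ⇒ system is inconsistent (no integer solution).

No solution (the system is inconsistent).


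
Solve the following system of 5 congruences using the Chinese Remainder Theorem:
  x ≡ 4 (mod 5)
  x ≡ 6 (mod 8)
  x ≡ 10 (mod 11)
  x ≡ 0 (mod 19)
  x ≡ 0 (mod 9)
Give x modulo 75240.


Product of moduli M = 5 · 8 · 11 · 19 · 9 = 75240.
Merge one congruence at a time:
  Start: x ≡ 4 (mod 5).
  Combine with x ≡ 6 (mod 8); new modulus lcm = 40.
    Write x = 4 + 5·t and substitute into x ≡ 6 (mod 8): 5·t ≡ 6 − 4 = 2 (mod 8).
    The inverse of 5 mod 8 is 5 (since 5·5 = 25 = 3·8 + 1), so t ≡ 5·2 = 10 ≡ 2 (mod 8).
    Then x = 4 + 5·2 = 14, valid modulo lcm(5, 8) = 40: x ≡ 14 (mod 40).
  Combine with x ≡ 10 (mod 11); new modulus lcm = 440.
    Write x = 14 + 40·t and substitute into x ≡ 10 (mod 11): 40·t ≡ 10 − 14 = -4 (mod 11).
    Reduce coefficients mod 11: 7·t ≡ 7 (mod 11).
    The inverse of 7 mod 11 is 8 (since 7·8 = 56 = 5·11 + 1), so t ≡ 8·7 = 56 ≡ 1 (mod 11).
    Then x = 14 + 40·1 = 54, valid modulo lcm(40, 11) = 440: x ≡ 54 (mod 440).
  Combine with x ≡ 0 (mod 19); new modulus lcm = 8360.
    Write x = 54 + 440·t and substitute into x ≡ 0 (mod 19): 440·t ≡ 0 − 54 = -54 (mod 19).
    Reduce coefficients mod 19: 3·t ≡ 3 (mod 19).
    The inverse of 3 mod 19 is 13 (since 3·13 = 39 = 2·19 + 1), so t ≡ 13·3 = 39 ≡ 1 (mod 19).
    Then x = 54 + 440·1 = 494, valid modulo lcm(440, 19) = 8360: x ≡ 494 (mod 8360).
  Combine with x ≡ 0 (mod 9); new modulus lcm = 75240.
    Write x = 494 + 8360·t and substitute into x ≡ 0 (mod 9): 8360·t ≡ 0 − 494 = -494 (mod 9).
    Reduce coefficients mod 9: 8·t ≡ 1 (mod 9).
    The inverse of 8 mod 9 is 8 (since 8·8 = 64 = 7·9 + 1), so t ≡ 8·1 = 8 ≡ 8 (mod 9).
    Then x = 494 + 8360·8 = 67374, valid modulo lcm(8360, 9) = 75240: x ≡ 67374 (mod 75240).
Verify against each original: 67374 mod 5 = 4, 67374 mod 8 = 6, 67374 mod 11 = 10, 67374 mod 19 = 0, 67374 mod 9 = 0.

x ≡ 67374 (mod 75240).
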